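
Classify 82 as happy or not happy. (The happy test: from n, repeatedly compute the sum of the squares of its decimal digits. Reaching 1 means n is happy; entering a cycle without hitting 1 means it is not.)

happy

82 → 68
68 → 100
100 → 1  — reached 1.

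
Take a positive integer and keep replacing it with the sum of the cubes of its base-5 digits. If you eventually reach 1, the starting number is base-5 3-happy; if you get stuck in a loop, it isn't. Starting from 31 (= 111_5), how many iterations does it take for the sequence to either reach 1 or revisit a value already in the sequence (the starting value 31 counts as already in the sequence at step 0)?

31 = (1,1,1)_5 → 1³ + 1³ + 1³ = 1 + 1 + 1 = 3
3 = (3)_5 → 3³ = 27
27 = (1,0,2)_5 → 1³ + 0³ + 2³ = 1 + 0 + 8 = 9
9 = (1,4)_5 → 1³ + 4³ = 1 + 64 = 65
65 = (2,3,0)_5 → 2³ + 3³ + 0³ = 8 + 27 + 0 = 35
35 = (1,2,0)_5 → 1³ + 2³ + 0³ = 1 + 8 + 0 = 9  — 9 repeats.
That took 6 steps.

6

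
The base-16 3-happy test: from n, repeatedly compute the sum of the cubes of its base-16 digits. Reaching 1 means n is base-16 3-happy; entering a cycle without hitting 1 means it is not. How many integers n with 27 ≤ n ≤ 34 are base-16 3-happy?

1

27: 27 → 1332 → 216 → 2709 → 1854 → 3114 → 2736 → 2331 → 2061 → 2709  — not base-16 3-happy
28: 28 → 1729 → 1945 → 1801 → 1072 → 91 → 1456 → 1456  — not base-16 3-happy
29: 29 → 2198 → 1457 → 1457  — not base-16 3-happy
30: 30 → 2745 → 3060 → 4770 → 1017 → 4131 → 36 → 72 → 576 → 72  — not base-16 3-happy
31: 31 → 3376 → 2224 → 1843 → 397 → 2710 → 1945 → 1801 → 1072 → 91 → 1456 → 1456  — not base-16 3-happy
32: 32 → 8 → 512 → 8  — not base-16 3-happy
33: 33 → 9 → 729 → 2934 → 1890 → 567 → 378 → 1344 → 189 → 3528 → 4437 → 252 → 5103 → 6147 → 540 → 1737 → 2673 → 1344  — not base-16 3-happy
34: 34 → 16 → 1  — base-16 3-happy
base-16 3-happy: 34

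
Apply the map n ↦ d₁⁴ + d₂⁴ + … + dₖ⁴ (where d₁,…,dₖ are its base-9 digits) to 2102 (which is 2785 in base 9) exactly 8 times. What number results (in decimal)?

114

2102 = (2,7,8,5)_9 → 2⁴ + 7⁴ + 8⁴ + 5⁴ = 16 + 2401 + 4096 + 625 = 7138
7138 = (1,0,7,1,1)_9 → 1⁴ + 0⁴ + 7⁴ + 1⁴ + 1⁴ = 1 + 0 + 2401 + 1 + 1 = 2404
2404 = (3,2,6,1)_9 → 3⁴ + 2⁴ + 6⁴ + 1⁴ = 81 + 16 + 1296 + 1 = 1394
1394 = (1,8,1,8)_9 → 1⁴ + 8⁴ + 1⁴ + 8⁴ = 1 + 4096 + 1 + 4096 = 8194
8194 = (1,2,2,1,4)_9 → 1⁴ + 2⁴ + 2⁴ + 1⁴ + 4⁴ = 1 + 16 + 16 + 1 + 256 = 290
290 = (3,5,2)_9 → 3⁴ + 5⁴ + 2⁴ = 81 + 625 + 16 = 722
722 = (8,8,2)_9 → 8⁴ + 8⁴ + 2⁴ = 4096 + 4096 + 16 = 8208
8208 = (1,2,2,3,0)_9 → 1⁴ + 2⁴ + 2⁴ + 3⁴ + 0⁴ = 1 + 16 + 16 + 81 + 0 = 114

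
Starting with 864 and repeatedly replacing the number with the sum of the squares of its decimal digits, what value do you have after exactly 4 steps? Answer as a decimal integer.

58

864 → 8² + 6² + 4² = 64 + 36 + 16 = 116
116 → 1² + 1² + 6² = 1 + 1 + 36 = 38
38 → 3² + 8² = 9 + 64 = 73
73 → 7² + 3² = 49 + 9 = 58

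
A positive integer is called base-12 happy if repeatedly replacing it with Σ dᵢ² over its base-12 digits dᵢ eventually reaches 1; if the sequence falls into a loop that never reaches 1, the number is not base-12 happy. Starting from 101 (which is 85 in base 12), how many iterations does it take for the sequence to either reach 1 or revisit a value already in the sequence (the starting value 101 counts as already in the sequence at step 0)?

6

101 = (8,5)_12 → 8² + 5² = 64 + 25 = 89
89 = (7,5)_12 → 7² + 5² = 49 + 25 = 74
74 = (6,2)_12 → 6² + 2² = 36 + 4 = 40
40 = (3,4)_12 → 3² + 4² = 9 + 16 = 25
25 = (2,1)_12 → 2² + 1² = 4 + 1 = 5
5 = (5)_12 → 5² = 25  — 25 repeats.
That took 6 steps.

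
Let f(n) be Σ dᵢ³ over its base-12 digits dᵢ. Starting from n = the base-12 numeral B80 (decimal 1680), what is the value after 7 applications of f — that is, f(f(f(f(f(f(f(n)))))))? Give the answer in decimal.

1680 = (11,8,0)_12 → 11³ + 8³ + 0³ = 1331 + 512 + 0 = 1843
1843 = (1,0,9,7)_12 → 1³ + 0³ + 9³ + 7³ = 1 + 0 + 729 + 343 = 1073
1073 = (7,5,5)_12 → 7³ + 5³ + 5³ = 343 + 125 + 125 = 593
593 = (4,1,5)_12 → 4³ + 1³ + 5³ = 64 + 1 + 125 = 190
190 = (1,3,10)_12 → 1³ + 3³ + 10³ = 1 + 27 + 1000 = 1028
1028 = (7,1,8)_12 → 7³ + 1³ + 8³ = 343 + 1 + 512 = 856
856 = (5,11,4)_12 → 5³ + 11³ + 4³ = 125 + 1331 + 64 = 1520

1520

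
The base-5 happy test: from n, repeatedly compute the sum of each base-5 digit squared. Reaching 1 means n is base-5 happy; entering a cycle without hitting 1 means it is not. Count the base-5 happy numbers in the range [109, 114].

1

109: 109 → 33 → 11 → 5 → 1  (reaches 1)
110: 110 → 20 → 16 → 10 → 4 → 16  (repeats 16)
111: 111 → 21 → 17 → 13 → 13  (repeats 13)
112: 112 → 24 → 32 → 6 → 2 → 4 → 16 → 10 → 4  (repeats 4)
113: 113 → 29 → 17 → 13 → 13  (repeats 13)
114: 114 → 36 → 6 → 2 → 4 → 16 → 10 → 4  (repeats 4)
base-5 happy: 109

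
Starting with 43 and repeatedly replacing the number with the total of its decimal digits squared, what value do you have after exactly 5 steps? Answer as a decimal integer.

43 → 4² + 3² = 16 + 9 = 25
25 → 2² + 5² = 4 + 25 = 29
29 → 2² + 9² = 4 + 81 = 85
85 → 8² + 5² = 64 + 25 = 89
89 → 8² + 9² = 64 + 81 = 145

145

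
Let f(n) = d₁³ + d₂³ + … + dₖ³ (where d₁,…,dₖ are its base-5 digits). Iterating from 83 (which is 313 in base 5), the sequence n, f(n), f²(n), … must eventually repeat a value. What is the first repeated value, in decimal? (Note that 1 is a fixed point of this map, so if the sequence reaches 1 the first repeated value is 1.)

9

83 = (3,1,3)_5 → 3³ + 1³ + 3³ = 27 + 1 + 27 = 55
55 = (2,1,0)_5 → 2³ + 1³ + 0³ = 8 + 1 + 0 = 9
9 = (1,4)_5 → 1³ + 4³ = 1 + 64 = 65
65 = (2,3,0)_5 → 2³ + 3³ + 0³ = 8 + 27 + 0 = 35
35 = (1,2,0)_5 → 1³ + 2³ + 0³ = 1 + 8 + 0 = 9  — 9 already appeared earlier.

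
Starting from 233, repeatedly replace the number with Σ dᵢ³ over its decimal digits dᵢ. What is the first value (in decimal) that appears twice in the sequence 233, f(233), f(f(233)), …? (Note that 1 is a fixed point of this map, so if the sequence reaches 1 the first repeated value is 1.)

371

233 → 62
62 → 224
224 → 80
80 → 512
512 → 134
134 → 92
92 → 737
737 → 713
713 → 371
371 → 371  — 371 already appeared earlier.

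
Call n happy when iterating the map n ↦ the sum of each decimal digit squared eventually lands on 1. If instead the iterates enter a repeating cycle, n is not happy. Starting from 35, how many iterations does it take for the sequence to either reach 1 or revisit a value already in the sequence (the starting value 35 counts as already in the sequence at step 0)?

13

35 → 3² + 5² = 9 + 25 = 34
34 → 3² + 4² = 9 + 16 = 25
25 → 2² + 5² = 4 + 25 = 29
29 → 2² + 9² = 4 + 81 = 85
85 → 8² + 5² = 64 + 25 = 89
89 → 8² + 9² = 64 + 81 = 145
145 → 1² + 4² + 5² = 1 + 16 + 25 = 42
42 → 4² + 2² = 16 + 4 = 20
20 → 2² + 0² = 4 + 0 = 4
4 → 4² = 16
16 → 1² + 6² = 1 + 36 = 37
37 → 3² + 7² = 9 + 49 = 58
58 → 5² + 8² = 25 + 64 = 89  — 89 repeats.
That took 13 steps.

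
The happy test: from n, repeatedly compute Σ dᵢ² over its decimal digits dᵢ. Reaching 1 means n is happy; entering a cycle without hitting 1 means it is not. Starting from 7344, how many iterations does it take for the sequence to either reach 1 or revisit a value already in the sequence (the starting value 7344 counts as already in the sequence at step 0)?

13

7344 → 7² + 3² + 4² + 4² = 90
90 → 9² + 0² = 81
81 → 8² + 1² = 65
65 → 6² + 5² = 61
61 → 6² + 1² = 37
37 → 3² + 7² = 58
58 → 5² + 8² = 89
89 → 8² + 9² = 145
145 → 1² + 4² + 5² = 42
42 → 4² + 2² = 20
20 → 2² + 0² = 4
4 → 4² = 16
16 → 1² + 6² = 37  — 37 repeats.
That took 13 steps.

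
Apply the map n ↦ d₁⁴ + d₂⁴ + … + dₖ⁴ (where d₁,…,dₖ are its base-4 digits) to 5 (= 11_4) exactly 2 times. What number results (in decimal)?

16

5 = (1,1)_4 → 1⁴ + 1⁴ = 2
2 = (2)_4 → 2⁴ = 16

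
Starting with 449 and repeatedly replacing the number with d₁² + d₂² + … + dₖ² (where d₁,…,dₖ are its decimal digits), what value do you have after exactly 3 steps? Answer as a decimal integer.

449 → 4² + 4² + 9² = 16 + 16 + 81 = 113
113 → 1² + 1² + 3² = 1 + 1 + 9 = 11
11 → 1² + 1² = 1 + 1 = 2

2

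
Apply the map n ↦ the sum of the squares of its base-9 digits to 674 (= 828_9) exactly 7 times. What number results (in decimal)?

50

674 = (8,2,8)_9 → 8² + 2² + 8² = 64 + 4 + 64 = 132
132 = (1,5,6)_9 → 1² + 5² + 6² = 1 + 25 + 36 = 62
62 = (6,8)_9 → 6² + 8² = 36 + 64 = 100
100 = (1,2,1)_9 → 1² + 2² + 1² = 1 + 4 + 1 = 6
6 = (6)_9 → 6² = 36
36 = (4,0)_9 → 4² + 0² = 16 + 0 = 16
16 = (1,7)_9 → 1² + 7² = 1 + 49 = 50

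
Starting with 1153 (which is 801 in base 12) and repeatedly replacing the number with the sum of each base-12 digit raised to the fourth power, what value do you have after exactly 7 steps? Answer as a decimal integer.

1153 = (8,0,1)_12 → 8⁴ + 0⁴ + 1⁴ = 4096 + 0 + 1 = 4097
4097 = (2,4,5,5)_12 → 2⁴ + 4⁴ + 5⁴ + 5⁴ = 16 + 256 + 625 + 625 = 1522
1522 = (10,6,10)_12 → 10⁴ + 6⁴ + 10⁴ = 10000 + 1296 + 10000 = 21296
21296 = (1,0,3,10,8)_12 → 1⁴ + 0⁴ + 3⁴ + 10⁴ + 8⁴ = 1 + 0 + 81 + 10000 + 4096 = 14178
14178 = (8,2,5,6)_12 → 8⁴ + 2⁴ + 5⁴ + 6⁴ = 4096 + 16 + 625 + 1296 = 6033
6033 = (3,5,10,9)_12 → 3⁴ + 5⁴ + 10⁴ + 9⁴ = 81 + 625 + 10000 + 6561 = 17267
17267 = (9,11,10,11)_12 → 9⁴ + 11⁴ + 10⁴ + 11⁴ = 6561 + 14641 + 10000 + 14641 = 45843

45843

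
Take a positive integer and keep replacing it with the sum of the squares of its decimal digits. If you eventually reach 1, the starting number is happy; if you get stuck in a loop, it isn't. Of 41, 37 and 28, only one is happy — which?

28

41: 41 → 17 → 50 → 25 → 29 → 85 → 89 → 145 → 42 → 20 → 4 → 16 → 37 → 58 → 89  — repeats 89 (not happy)
37: 37 → 58 → 89 → 145 → 42 → 20 → 4 → 16 → 37  — repeats 37 (not happy)
28: 28 → 68 → 100 → 1  — reaches 1 (happy)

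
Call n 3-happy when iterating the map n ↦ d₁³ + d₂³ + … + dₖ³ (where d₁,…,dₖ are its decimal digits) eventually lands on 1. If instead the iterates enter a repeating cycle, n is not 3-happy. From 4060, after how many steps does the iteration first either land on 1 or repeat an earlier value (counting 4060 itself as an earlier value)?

4060 → 4³ + 0³ + 6³ + 0³ = 280
280 → 2³ + 8³ + 0³ = 520
520 → 5³ + 2³ + 0³ = 133
133 → 1³ + 3³ + 3³ = 55
55 → 5³ + 5³ = 250
250 → 2³ + 5³ + 0³ = 133  — 133 repeats.
That took 6 steps.

6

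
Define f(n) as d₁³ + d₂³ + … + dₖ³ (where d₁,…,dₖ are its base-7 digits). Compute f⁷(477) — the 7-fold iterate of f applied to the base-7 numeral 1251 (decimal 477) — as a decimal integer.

9

477 = (1,2,5,1)_7 → 1³ + 2³ + 5³ + 1³ = 1 + 8 + 125 + 1 = 135
135 = (2,5,2)_7 → 2³ + 5³ + 2³ = 8 + 125 + 8 = 141
141 = (2,6,1)_7 → 2³ + 6³ + 1³ = 8 + 216 + 1 = 225
225 = (4,4,1)_7 → 4³ + 4³ + 1³ = 64 + 64 + 1 = 129
129 = (2,4,3)_7 → 2³ + 4³ + 3³ = 8 + 64 + 27 = 99
99 = (2,0,1)_7 → 2³ + 0³ + 1³ = 8 + 0 + 1 = 9
9 = (1,2)_7 → 1³ + 2³ = 1 + 8 = 9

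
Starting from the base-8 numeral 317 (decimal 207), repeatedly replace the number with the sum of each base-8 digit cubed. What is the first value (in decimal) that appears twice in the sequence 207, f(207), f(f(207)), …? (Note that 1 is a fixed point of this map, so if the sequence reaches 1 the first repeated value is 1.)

1

207 = (3,1,7)_8 → 371
371 = (5,6,3)_8 → 368
368 = (5,6,0)_8 → 341
341 = (5,2,5)_8 → 258
258 = (4,0,2)_8 → 72
72 = (1,1,0)_8 → 2
2 = (2)_8 → 8
8 = (1,0)_8 → 1  — reached the fixed point 1.
1 → 1, so 1 is the first repeated value.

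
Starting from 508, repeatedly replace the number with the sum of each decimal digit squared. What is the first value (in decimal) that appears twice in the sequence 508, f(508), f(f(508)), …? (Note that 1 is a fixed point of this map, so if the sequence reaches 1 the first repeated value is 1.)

89

508 → 5² + 0² + 8² = 89
89 → 8² + 9² = 145
145 → 1² + 4² + 5² = 42
42 → 4² + 2² = 20
20 → 2² + 0² = 4
4 → 4² = 16
16 → 1² + 6² = 37
37 → 3² + 7² = 58
58 → 5² + 8² = 89  — 89 already appeared earlier.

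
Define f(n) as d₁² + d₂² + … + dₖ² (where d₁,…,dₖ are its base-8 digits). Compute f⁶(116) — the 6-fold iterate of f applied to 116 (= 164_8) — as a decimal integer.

116 = (1,6,4)_8 → 1² + 6² + 4² = 53
53 = (6,5)_8 → 6² + 5² = 61
61 = (7,5)_8 → 7² + 5² = 74
74 = (1,1,2)_8 → 1² + 1² + 2² = 6
6 = (6)_8 → 6² = 36
36 = (4,4)_8 → 4² + 4² = 32

32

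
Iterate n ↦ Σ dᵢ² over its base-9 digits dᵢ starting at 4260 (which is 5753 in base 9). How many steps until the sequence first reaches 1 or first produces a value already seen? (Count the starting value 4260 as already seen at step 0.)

4260 = (5,7,5,3)_9 → 5² + 7² + 5² + 3² = 108
108 = (1,3,0)_9 → 1² + 3² + 0² = 10
10 = (1,1)_9 → 1² + 1² = 2
2 = (2)_9 → 2² = 4
4 = (4)_9 → 4² = 16
16 = (1,7)_9 → 1² + 7² = 50
50 = (5,5)_9 → 5² + 5² = 50  — 50 repeats.
That took 7 steps.

7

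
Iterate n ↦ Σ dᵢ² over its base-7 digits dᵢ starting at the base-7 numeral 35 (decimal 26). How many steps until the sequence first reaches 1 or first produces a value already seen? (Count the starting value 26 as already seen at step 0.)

26 = (3,5)_7 → 3² + 5² = 34
34 = (4,6)_7 → 4² + 6² = 52
52 = (1,0,3)_7 → 1² + 0² + 3² = 10
10 = (1,3)_7 → 1² + 3² = 10  — 10 repeats.
That took 4 steps.

4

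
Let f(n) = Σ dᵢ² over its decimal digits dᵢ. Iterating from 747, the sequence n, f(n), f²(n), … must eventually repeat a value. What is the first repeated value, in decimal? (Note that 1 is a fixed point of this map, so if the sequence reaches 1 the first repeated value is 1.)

37

747 → 7² + 4² + 7² = 114
114 → 1² + 1² + 4² = 18
18 → 1² + 8² = 65
65 → 6² + 5² = 61
61 → 6² + 1² = 37
37 → 3² + 7² = 58
58 → 5² + 8² = 89
89 → 8² + 9² = 145
145 → 1² + 4² + 5² = 42
42 → 4² + 2² = 20
20 → 2² + 0² = 4
4 → 4² = 16
16 → 1² + 6² = 37  — 37 already appeared earlier.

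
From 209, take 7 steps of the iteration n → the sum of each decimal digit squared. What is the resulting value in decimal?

209 → 2² + 0² + 9² = 85
85 → 8² + 5² = 89
89 → 8² + 9² = 145
145 → 1² + 4² + 5² = 42
42 → 4² + 2² = 20
20 → 2² + 0² = 4
4 → 4² = 16

16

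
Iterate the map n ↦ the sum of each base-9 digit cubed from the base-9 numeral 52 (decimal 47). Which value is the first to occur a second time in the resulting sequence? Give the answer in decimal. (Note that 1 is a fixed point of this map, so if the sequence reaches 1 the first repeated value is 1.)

47 = (5,2)_9 → 5³ + 2³ = 133
133 = (1,5,7)_9 → 1³ + 5³ + 7³ = 469
469 = (5,7,1)_9 → 5³ + 7³ + 1³ = 469  — 469 already appeared earlier.

469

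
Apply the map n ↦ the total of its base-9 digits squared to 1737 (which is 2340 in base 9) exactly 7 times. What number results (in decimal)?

1737 = (2,3,4,0)_9 → 2² + 3² + 4² + 0² = 29
29 = (3,2)_9 → 3² + 2² = 13
13 = (1,4)_9 → 1² + 4² = 17
17 = (1,8)_9 → 1² + 8² = 65
65 = (7,2)_9 → 7² + 2² = 53
53 = (5,8)_9 → 5² + 8² = 89
89 = (1,0,8)_9 → 1² + 0² + 8² = 65

65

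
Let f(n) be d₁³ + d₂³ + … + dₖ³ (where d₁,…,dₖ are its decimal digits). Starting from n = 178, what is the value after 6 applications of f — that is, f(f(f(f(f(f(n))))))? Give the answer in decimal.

730

178 → 1³ + 7³ + 8³ = 856
856 → 8³ + 5³ + 6³ = 853
853 → 8³ + 5³ + 3³ = 664
664 → 6³ + 6³ + 4³ = 496
496 → 4³ + 9³ + 6³ = 1009
1009 → 1³ + 0³ + 0³ + 9³ = 730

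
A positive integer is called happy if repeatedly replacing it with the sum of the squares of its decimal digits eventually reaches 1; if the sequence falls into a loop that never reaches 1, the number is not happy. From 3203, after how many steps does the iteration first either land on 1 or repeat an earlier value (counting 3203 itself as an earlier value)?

15

3203 → 3² + 2² + 0² + 3² = 9 + 4 + 0 + 9 = 22
22 → 2² + 2² = 4 + 4 = 8
8 → 8² = 64
64 → 6² + 4² = 36 + 16 = 52
52 → 5² + 2² = 25 + 4 = 29
29 → 2² + 9² = 4 + 81 = 85
85 → 8² + 5² = 64 + 25 = 89
89 → 8² + 9² = 64 + 81 = 145
145 → 1² + 4² + 5² = 1 + 16 + 25 = 42
42 → 4² + 2² = 16 + 4 = 20
20 → 2² + 0² = 4 + 0 = 4
4 → 4² = 16
16 → 1² + 6² = 1 + 36 = 37
37 → 3² + 7² = 9 + 49 = 58
58 → 5² + 8² = 25 + 64 = 89  — 89 repeats.
That took 15 steps.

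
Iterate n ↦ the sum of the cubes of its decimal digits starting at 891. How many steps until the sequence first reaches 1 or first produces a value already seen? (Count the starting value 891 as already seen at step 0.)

5

891 → 8³ + 9³ + 1³ = 512 + 729 + 1 = 1242
1242 → 1³ + 2³ + 4³ + 2³ = 1 + 8 + 64 + 8 = 81
81 → 8³ + 1³ = 512 + 1 = 513
513 → 5³ + 1³ + 3³ = 125 + 1 + 27 = 153
153 → 1³ + 5³ + 3³ = 1 + 125 + 27 = 153  — 153 repeats.
That took 5 steps.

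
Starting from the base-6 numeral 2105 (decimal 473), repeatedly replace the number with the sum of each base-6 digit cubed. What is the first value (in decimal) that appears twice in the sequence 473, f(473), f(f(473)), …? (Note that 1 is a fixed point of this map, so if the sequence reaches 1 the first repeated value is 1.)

473 = (2,1,0,5)_6 → 2³ + 1³ + 0³ + 5³ = 134
134 = (3,4,2)_6 → 3³ + 4³ + 2³ = 99
99 = (2,4,3)_6 → 2³ + 4³ + 3³ = 99  — 99 already appeared earlier.

99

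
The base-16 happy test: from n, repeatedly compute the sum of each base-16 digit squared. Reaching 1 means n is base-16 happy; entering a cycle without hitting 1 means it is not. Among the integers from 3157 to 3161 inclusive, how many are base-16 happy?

3157: 3157 → 194 → 148 → 97 → 37 → 29 → 170 → 200 → 208 → 169 → 181 → 146 → 85 → 50 → 13 → 169  — not base-16 happy
3158: 3158 → 205 → 313 → 91 → 146 → 85 → 50 → 13 → 169 → 181 → 146  — not base-16 happy
3159: 3159 → 218 → 269 → 170 → 200 → 208 → 169 → 181 → 146 → 85 → 50 → 13 → 169  — not base-16 happy
3160: 3160 → 233 → 277 → 27 → 122 → 149 → 106 → 136 → 128 → 64 → 16 → 1  — base-16 happy
3161: 3161 → 250 → 325 → 42 → 104 → 100 → 52 → 25 → 82 → 29 → 170 → 200 → 208 → 169 → 181 → 146 → 85 → 50 → 13 → 169  — not base-16 happy
base-16 happy: 3160

1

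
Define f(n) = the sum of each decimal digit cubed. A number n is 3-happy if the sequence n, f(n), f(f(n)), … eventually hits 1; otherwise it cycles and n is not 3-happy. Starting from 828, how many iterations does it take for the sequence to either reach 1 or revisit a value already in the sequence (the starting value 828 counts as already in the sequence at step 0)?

828 → 8³ + 2³ + 8³ = 512 + 8 + 512 = 1032
1032 → 1³ + 0³ + 3³ + 2³ = 1 + 0 + 27 + 8 = 36
36 → 3³ + 6³ = 27 + 216 = 243
243 → 2³ + 4³ + 3³ = 8 + 64 + 27 = 99
99 → 9³ + 9³ = 729 + 729 = 1458
1458 → 1³ + 4³ + 5³ + 8³ = 1 + 64 + 125 + 512 = 702
702 → 7³ + 0³ + 2³ = 343 + 0 + 8 = 351
351 → 3³ + 5³ + 1³ = 27 + 125 + 1 = 153
153 → 1³ + 5³ + 3³ = 1 + 125 + 27 = 153  — 153 repeats.
That took 9 steps.

9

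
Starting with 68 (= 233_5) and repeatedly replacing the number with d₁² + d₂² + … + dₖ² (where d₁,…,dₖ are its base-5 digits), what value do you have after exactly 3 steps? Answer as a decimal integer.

68 = (2,3,3)_5 → 2² + 3² + 3² = 4 + 9 + 9 = 22
22 = (4,2)_5 → 4² + 2² = 16 + 4 = 20
20 = (4,0)_5 → 4² + 0² = 16 + 0 = 16

16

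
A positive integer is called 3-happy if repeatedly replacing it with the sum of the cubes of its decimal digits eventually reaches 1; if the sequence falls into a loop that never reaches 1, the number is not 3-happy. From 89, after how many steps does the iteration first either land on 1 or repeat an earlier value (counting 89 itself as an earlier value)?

89 → 1241
1241 → 74
74 → 407
407 → 407  — 407 repeats.
That took 4 steps.

4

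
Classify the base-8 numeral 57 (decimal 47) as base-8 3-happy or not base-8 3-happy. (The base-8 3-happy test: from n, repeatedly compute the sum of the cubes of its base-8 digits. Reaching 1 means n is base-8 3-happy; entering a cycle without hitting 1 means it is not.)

not base-8 3-happy

47 = (5,7)_8 → 5³ + 7³ = 125 + 343 = 468
468 = (7,2,4)_8 → 7³ + 2³ + 4³ = 343 + 8 + 64 = 415
415 = (6,3,7)_8 → 6³ + 3³ + 7³ = 216 + 27 + 343 = 586
586 = (1,1,1,2)_8 → 1³ + 1³ + 1³ + 2³ = 1 + 1 + 1 + 8 = 11
11 = (1,3)_8 → 1³ + 3³ = 1 + 27 = 28
28 = (3,4)_8 → 3³ + 4³ = 27 + 64 = 91
91 = (1,3,3)_8 → 1³ + 3³ + 3³ = 1 + 27 + 27 = 55
55 = (6,7)_8 → 6³ + 7³ = 216 + 343 = 559
559 = (1,0,5,7)_8 → 1³ + 0³ + 5³ + 7³ = 1 + 0 + 125 + 343 = 469
469 = (7,2,5)_8 → 7³ + 2³ + 5³ = 343 + 8 + 125 = 476
476 = (7,3,4)_8 → 7³ + 3³ + 4³ = 343 + 27 + 64 = 434
434 = (6,6,2)_8 → 6³ + 6³ + 2³ = 216 + 216 + 8 = 440
440 = (6,7,0)_8 → 6³ + 7³ + 0³ = 216 + 343 + 0 = 559  — 559 already seen; the sequence cycles without reaching 1.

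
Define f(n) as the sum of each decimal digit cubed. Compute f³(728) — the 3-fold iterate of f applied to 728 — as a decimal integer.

593

728 → 863
863 → 755
755 → 593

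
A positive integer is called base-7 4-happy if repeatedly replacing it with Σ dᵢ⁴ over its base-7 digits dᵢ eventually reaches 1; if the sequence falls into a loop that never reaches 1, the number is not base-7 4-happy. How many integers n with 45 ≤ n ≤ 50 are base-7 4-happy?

1

45: 45 → 1377 → 881 → 2689 → 1923 → 1507 → 913 → 609 → 707 → 97 → 2593 → 1459 → 963 → 1153 → 803 → 673 → 1923  — not base-7 4-happy
46: 46 → 1552 → 1218 → 1458 → 898 → 304 → 1378 → 1552  — not base-7 4-happy
47: 47 → 1921 → 963 → 1153 → 803 → 673 → 1923 → 1507 → 913 → 609 → 707 → 97 → 2593 → 1459 → 963  — not base-7 4-happy
48: 48 → 2592 → 1394 → 338 → 2608 → 514 → 244 → 2848 → 1314 → 1956 → 2258 → 1808 → 1938 → 2258  — not base-7 4-happy
49: 49 → 1  — base-7 4-happy
50: 50 → 2 → 16 → 32 → 512 → 164 → 178 → 418 → 708 → 98 → 16  — not base-7 4-happy
base-7 4-happy: 49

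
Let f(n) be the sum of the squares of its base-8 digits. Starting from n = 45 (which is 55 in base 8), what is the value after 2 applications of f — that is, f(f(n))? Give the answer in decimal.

45 = (5,5)_8 → 5² + 5² = 25 + 25 = 50
50 = (6,2)_8 → 6² + 2² = 36 + 4 = 40

40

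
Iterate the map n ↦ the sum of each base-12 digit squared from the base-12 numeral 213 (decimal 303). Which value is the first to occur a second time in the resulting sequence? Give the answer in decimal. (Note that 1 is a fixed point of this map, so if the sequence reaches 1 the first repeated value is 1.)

5

303 = (2,1,3)_12 → 14
14 = (1,2)_12 → 5
5 = (5)_12 → 25
25 = (2,1)_12 → 5  — 5 already appeared earlier.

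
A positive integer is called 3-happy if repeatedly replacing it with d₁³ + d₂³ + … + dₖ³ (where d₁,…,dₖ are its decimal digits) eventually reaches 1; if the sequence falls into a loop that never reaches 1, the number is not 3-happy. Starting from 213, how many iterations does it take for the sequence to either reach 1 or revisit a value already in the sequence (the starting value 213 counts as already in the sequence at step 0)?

213 → 36
36 → 243
243 → 99
99 → 1458
1458 → 702
702 → 351
351 → 153
153 → 153  — 153 repeats.
That took 8 steps.

8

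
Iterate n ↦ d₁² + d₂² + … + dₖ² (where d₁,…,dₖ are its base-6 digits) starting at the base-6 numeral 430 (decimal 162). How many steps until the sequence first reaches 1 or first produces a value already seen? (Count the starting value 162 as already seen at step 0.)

9

162 = (4,3,0)_6 → 4² + 3² + 0² = 25
25 = (4,1)_6 → 4² + 1² = 17
17 = (2,5)_6 → 2² + 5² = 29
29 = (4,5)_6 → 4² + 5² = 41
41 = (1,0,5)_6 → 1² + 0² + 5² = 26
26 = (4,2)_6 → 4² + 2² = 20
20 = (3,2)_6 → 3² + 2² = 13
13 = (2,1)_6 → 2² + 1² = 5
5 = (5)_6 → 5² = 25  — 25 repeats.
That took 9 steps.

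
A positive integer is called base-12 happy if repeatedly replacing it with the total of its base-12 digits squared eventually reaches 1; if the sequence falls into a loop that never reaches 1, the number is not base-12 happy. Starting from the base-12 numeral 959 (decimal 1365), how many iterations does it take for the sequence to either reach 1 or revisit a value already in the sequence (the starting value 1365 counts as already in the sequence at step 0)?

7

1365 = (9,5,9)_12 → 187
187 = (1,3,7)_12 → 59
59 = (4,11)_12 → 137
137 = (11,5)_12 → 146
146 = (1,0,2)_12 → 5
5 = (5)_12 → 25
25 = (2,1)_12 → 5  — 5 repeats.
That took 7 steps.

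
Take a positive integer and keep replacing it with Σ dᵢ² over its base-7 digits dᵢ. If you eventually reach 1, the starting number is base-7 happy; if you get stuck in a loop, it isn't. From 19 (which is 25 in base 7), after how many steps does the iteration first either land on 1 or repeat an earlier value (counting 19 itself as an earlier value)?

5

19 = (2,5)_7 → 29
29 = (4,1)_7 → 17
17 = (2,3)_7 → 13
13 = (1,6)_7 → 37
37 = (5,2)_7 → 29  — 29 repeats.
That took 5 steps.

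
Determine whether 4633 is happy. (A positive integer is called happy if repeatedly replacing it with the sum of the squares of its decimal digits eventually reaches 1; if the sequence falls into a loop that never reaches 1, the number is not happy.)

4633 → 4² + 6² + 3² + 3² = 16 + 36 + 9 + 9 = 70
70 → 7² + 0² = 49 + 0 = 49
49 → 4² + 9² = 16 + 81 = 97
97 → 9² + 7² = 81 + 49 = 130
130 → 1² + 3² + 0² = 1 + 9 + 0 = 10
10 → 1² + 0² = 1 + 0 = 1  — reached 1.

happy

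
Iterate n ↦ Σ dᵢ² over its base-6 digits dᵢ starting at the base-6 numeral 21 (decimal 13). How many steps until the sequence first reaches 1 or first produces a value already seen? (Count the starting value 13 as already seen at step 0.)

13 = (2,1)_6 → 2² + 1² = 4 + 1 = 5
5 = (5)_6 → 5² = 25
25 = (4,1)_6 → 4² + 1² = 16 + 1 = 17
17 = (2,5)_6 → 2² + 5² = 4 + 25 = 29
29 = (4,5)_6 → 4² + 5² = 16 + 25 = 41
41 = (1,0,5)_6 → 1² + 0² + 5² = 1 + 0 + 25 = 26
26 = (4,2)_6 → 4² + 2² = 16 + 4 = 20
20 = (3,2)_6 → 3² + 2² = 9 + 4 = 13  — 13 repeats.
That took 8 steps.

8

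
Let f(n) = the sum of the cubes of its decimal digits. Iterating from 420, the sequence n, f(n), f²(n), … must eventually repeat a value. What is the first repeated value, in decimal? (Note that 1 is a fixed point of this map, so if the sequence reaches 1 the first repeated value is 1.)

420 → 4³ + 2³ + 0³ = 64 + 8 + 0 = 72
72 → 7³ + 2³ = 343 + 8 = 351
351 → 3³ + 5³ + 1³ = 27 + 125 + 1 = 153
153 → 1³ + 5³ + 3³ = 1 + 125 + 27 = 153  — 153 already appeared earlier.

153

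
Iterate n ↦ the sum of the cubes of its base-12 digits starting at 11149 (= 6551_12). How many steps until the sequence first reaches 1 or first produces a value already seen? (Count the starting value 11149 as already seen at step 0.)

13

11149 = (6,5,5,1)_12 → 6³ + 5³ + 5³ + 1³ = 216 + 125 + 125 + 1 = 467
467 = (3,2,11)_12 → 3³ + 2³ + 11³ = 27 + 8 + 1331 = 1366
1366 = (9,5,10)_12 → 9³ + 5³ + 10³ = 729 + 125 + 1000 = 1854
1854 = (1,0,10,6)_12 → 1³ + 0³ + 10³ + 6³ = 1 + 0 + 1000 + 216 = 1217
1217 = (8,5,5)_12 → 8³ + 5³ + 5³ = 512 + 125 + 125 = 762
762 = (5,3,6)_12 → 5³ + 3³ + 6³ = 125 + 27 + 216 = 368
368 = (2,6,8)_12 → 2³ + 6³ + 8³ = 8 + 216 + 512 = 736
736 = (5,1,4)_12 → 5³ + 1³ + 4³ = 125 + 1 + 64 = 190
190 = (1,3,10)_12 → 1³ + 3³ + 10³ = 1 + 27 + 1000 = 1028
1028 = (7,1,8)_12 → 7³ + 1³ + 8³ = 343 + 1 + 512 = 856
856 = (5,11,4)_12 → 5³ + 11³ + 4³ = 125 + 1331 + 64 = 1520
1520 = (10,6,8)_12 → 10³ + 6³ + 8³ = 1000 + 216 + 512 = 1728
1728 = (1,0,0,0)_12 → 1³ + 0³ + 0³ + 0³ = 1 + 0 + 0 + 0 = 1  — reached 1.
That took 13 steps.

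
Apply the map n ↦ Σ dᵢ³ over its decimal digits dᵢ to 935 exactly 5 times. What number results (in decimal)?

737

935 → 9³ + 3³ + 5³ = 729 + 27 + 125 = 881
881 → 8³ + 8³ + 1³ = 512 + 512 + 1 = 1025
1025 → 1³ + 0³ + 2³ + 5³ = 1 + 0 + 8 + 125 = 134
134 → 1³ + 3³ + 4³ = 1 + 27 + 64 = 92
92 → 9³ + 2³ = 729 + 8 = 737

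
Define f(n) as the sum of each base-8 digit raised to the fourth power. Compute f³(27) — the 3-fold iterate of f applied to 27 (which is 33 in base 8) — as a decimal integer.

27 = (3,3)_8 → 3⁴ + 3⁴ = 81 + 81 = 162
162 = (2,4,2)_8 → 2⁴ + 4⁴ + 2⁴ = 16 + 256 + 16 = 288
288 = (4,4,0)_8 → 4⁴ + 4⁴ + 0⁴ = 256 + 256 + 0 = 512

512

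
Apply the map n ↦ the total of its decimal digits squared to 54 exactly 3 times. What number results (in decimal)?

50

54 → 41
41 → 17
17 → 50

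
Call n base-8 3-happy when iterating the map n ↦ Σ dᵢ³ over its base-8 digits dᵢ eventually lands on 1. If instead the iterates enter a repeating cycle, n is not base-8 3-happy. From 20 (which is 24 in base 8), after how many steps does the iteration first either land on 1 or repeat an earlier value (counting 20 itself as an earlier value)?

20 = (2,4)_8 → 2³ + 4³ = 72
72 = (1,1,0)_8 → 1³ + 1³ + 0³ = 2
2 = (2)_8 → 2³ = 8
8 = (1,0)_8 → 1³ + 0³ = 1  — reached 1.
That took 4 steps.

4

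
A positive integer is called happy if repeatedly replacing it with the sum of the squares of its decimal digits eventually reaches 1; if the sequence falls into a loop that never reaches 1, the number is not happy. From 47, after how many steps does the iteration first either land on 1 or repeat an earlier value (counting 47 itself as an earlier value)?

47 → 4² + 7² = 65
65 → 6² + 5² = 61
61 → 6² + 1² = 37
37 → 3² + 7² = 58
58 → 5² + 8² = 89
89 → 8² + 9² = 145
145 → 1² + 4² + 5² = 42
42 → 4² + 2² = 20
20 → 2² + 0² = 4
4 → 4² = 16
16 → 1² + 6² = 37  — 37 repeats.
That took 11 steps.

11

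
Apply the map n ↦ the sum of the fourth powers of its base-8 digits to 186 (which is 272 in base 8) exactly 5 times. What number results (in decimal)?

273

186 = (2,7,2)_8 → 2⁴ + 7⁴ + 2⁴ = 16 + 2401 + 16 = 2433
2433 = (4,6,0,1)_8 → 4⁴ + 6⁴ + 0⁴ + 1⁴ = 256 + 1296 + 0 + 1 = 1553
1553 = (3,0,2,1)_8 → 3⁴ + 0⁴ + 2⁴ + 1⁴ = 81 + 0 + 16 + 1 = 98
98 = (1,4,2)_8 → 1⁴ + 4⁴ + 2⁴ = 1 + 256 + 16 = 273
273 = (4,2,1)_8 → 4⁴ + 2⁴ + 1⁴ = 256 + 16 + 1 = 273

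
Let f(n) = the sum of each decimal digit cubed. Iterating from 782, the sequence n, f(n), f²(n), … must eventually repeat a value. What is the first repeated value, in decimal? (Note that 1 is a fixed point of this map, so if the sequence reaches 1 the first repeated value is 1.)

371

782 → 7³ + 8³ + 2³ = 343 + 512 + 8 = 863
863 → 8³ + 6³ + 3³ = 512 + 216 + 27 = 755
755 → 7³ + 5³ + 5³ = 343 + 125 + 125 = 593
593 → 5³ + 9³ + 3³ = 125 + 729 + 27 = 881
881 → 8³ + 8³ + 1³ = 512 + 512 + 1 = 1025
1025 → 1³ + 0³ + 2³ + 5³ = 1 + 0 + 8 + 125 = 134
134 → 1³ + 3³ + 4³ = 1 + 27 + 64 = 92
92 → 9³ + 2³ = 729 + 8 = 737
737 → 7³ + 3³ + 7³ = 343 + 27 + 343 = 713
713 → 7³ + 1³ + 3³ = 343 + 1 + 27 = 371
371 → 3³ + 7³ + 1³ = 27 + 343 + 1 = 371  — 371 already appeared earlier.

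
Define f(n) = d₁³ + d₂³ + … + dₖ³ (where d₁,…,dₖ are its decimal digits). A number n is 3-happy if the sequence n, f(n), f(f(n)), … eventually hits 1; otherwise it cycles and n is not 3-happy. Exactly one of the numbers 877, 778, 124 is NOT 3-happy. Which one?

877: 877 → 1198 → 1243 → 100 → 1  — reaches 1 (3-happy)
778: 778 → 1198 → 1243 → 100 → 1  — reaches 1 (3-happy)
124: 124 → 73 → 370 → 370  — repeats 370 (not 3-happy)

124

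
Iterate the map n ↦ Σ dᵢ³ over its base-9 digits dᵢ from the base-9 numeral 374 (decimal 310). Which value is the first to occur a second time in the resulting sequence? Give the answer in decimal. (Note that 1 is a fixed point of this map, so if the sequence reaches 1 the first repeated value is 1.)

856

310 = (3,7,4)_9 → 3³ + 7³ + 4³ = 434
434 = (5,3,2)_9 → 5³ + 3³ + 2³ = 160
160 = (1,8,7)_9 → 1³ + 8³ + 7³ = 856
856 = (1,1,5,1)_9 → 1³ + 1³ + 5³ + 1³ = 128
128 = (1,5,2)_9 → 1³ + 5³ + 2³ = 134
134 = (1,5,8)_9 → 1³ + 5³ + 8³ = 638
638 = (7,7,8)_9 → 7³ + 7³ + 8³ = 1198
1198 = (1,5,7,1)_9 → 1³ + 5³ + 7³ + 1³ = 470
470 = (5,7,2)_9 → 5³ + 7³ + 2³ = 476
476 = (5,7,8)_9 → 5³ + 7³ + 8³ = 980
980 = (1,3,0,8)_9 → 1³ + 3³ + 0³ + 8³ = 540
540 = (6,6,0)_9 → 6³ + 6³ + 0³ = 432
432 = (5,3,0)_9 → 5³ + 3³ + 0³ = 152
152 = (1,7,8)_9 → 1³ + 7³ + 8³ = 856  — 856 already appeared earlier.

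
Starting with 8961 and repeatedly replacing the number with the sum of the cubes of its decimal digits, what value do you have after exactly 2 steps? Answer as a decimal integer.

8961 → 8³ + 9³ + 6³ + 1³ = 512 + 729 + 216 + 1 = 1458
1458 → 1³ + 4³ + 5³ + 8³ = 1 + 64 + 125 + 512 = 702

702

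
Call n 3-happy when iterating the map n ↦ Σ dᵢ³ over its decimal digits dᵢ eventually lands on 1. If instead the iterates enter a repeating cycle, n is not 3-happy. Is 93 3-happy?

not 3-happy

93 → 9³ + 3³ = 729 + 27 = 756
756 → 7³ + 5³ + 6³ = 343 + 125 + 216 = 684
684 → 6³ + 8³ + 4³ = 216 + 512 + 64 = 792
792 → 7³ + 9³ + 2³ = 343 + 729 + 8 = 1080
1080 → 1³ + 0³ + 8³ + 0³ = 1 + 0 + 512 + 0 = 513
513 → 5³ + 1³ + 3³ = 125 + 1 + 27 = 153
153 → 1³ + 5³ + 3³ = 1 + 125 + 27 = 153  — 153 already seen; the sequence cycles without reaching 1.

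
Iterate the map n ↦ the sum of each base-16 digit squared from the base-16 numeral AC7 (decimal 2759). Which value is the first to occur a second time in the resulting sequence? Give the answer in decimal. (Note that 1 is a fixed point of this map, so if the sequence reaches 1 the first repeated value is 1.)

2759 = (10,12,7)_16 → 10² + 12² + 7² = 293
293 = (1,2,5)_16 → 1² + 2² + 5² = 30
30 = (1,14)_16 → 1² + 14² = 197
197 = (12,5)_16 → 12² + 5² = 169
169 = (10,9)_16 → 10² + 9² = 181
181 = (11,5)_16 → 11² + 5² = 146
146 = (9,2)_16 → 9² + 2² = 85
85 = (5,5)_16 → 5² + 5² = 50
50 = (3,2)_16 → 3² + 2² = 13
13 = (13)_16 → 13² = 169  — 169 already appeared earlier.

169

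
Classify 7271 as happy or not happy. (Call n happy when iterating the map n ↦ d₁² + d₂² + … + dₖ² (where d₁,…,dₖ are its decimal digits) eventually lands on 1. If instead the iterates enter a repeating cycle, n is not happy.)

happy

7271 → 7² + 2² + 7² + 1² = 49 + 4 + 49 + 1 = 103
103 → 1² + 0² + 3² = 1 + 0 + 9 = 10
10 → 1² + 0² = 1 + 0 = 1  — reached 1.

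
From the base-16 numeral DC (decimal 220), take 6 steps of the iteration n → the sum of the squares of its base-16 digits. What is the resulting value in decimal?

220 = (13,12)_16 → 13² + 12² = 169 + 144 = 313
313 = (1,3,9)_16 → 1² + 3² + 9² = 1 + 9 + 81 = 91
91 = (5,11)_16 → 5² + 11² = 25 + 121 = 146
146 = (9,2)_16 → 9² + 2² = 81 + 4 = 85
85 = (5,5)_16 → 5² + 5² = 25 + 25 = 50
50 = (3,2)_16 → 3² + 2² = 9 + 4 = 13

13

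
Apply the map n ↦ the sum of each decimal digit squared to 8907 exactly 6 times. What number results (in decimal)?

4

8907 → 8² + 9² + 0² + 7² = 194
194 → 1² + 9² + 4² = 98
98 → 9² + 8² = 145
145 → 1² + 4² + 5² = 42
42 → 4² + 2² = 20
20 → 2² + 0² = 4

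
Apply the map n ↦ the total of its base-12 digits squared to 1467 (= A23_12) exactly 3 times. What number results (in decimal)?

164

1467 = (10,2,3)_12 → 113
113 = (9,5)_12 → 106
106 = (8,10)_12 → 164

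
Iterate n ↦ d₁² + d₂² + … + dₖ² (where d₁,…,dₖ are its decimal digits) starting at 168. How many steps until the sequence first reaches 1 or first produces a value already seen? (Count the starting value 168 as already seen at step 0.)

11

168 → 1² + 6² + 8² = 101
101 → 1² + 0² + 1² = 2
2 → 2² = 4
4 → 4² = 16
16 → 1² + 6² = 37
37 → 3² + 7² = 58
58 → 5² + 8² = 89
89 → 8² + 9² = 145
145 → 1² + 4² + 5² = 42
42 → 4² + 2² = 20
20 → 2² + 0² = 4  — 4 repeats.
That took 11 steps.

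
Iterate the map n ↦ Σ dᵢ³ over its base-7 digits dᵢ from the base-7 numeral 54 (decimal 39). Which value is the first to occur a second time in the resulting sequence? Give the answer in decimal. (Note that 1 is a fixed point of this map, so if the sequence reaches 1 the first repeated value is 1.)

9

39 = (5,4)_7 → 5³ + 4³ = 189
189 = (3,6,0)_7 → 3³ + 6³ + 0³ = 243
243 = (4,6,5)_7 → 4³ + 6³ + 5³ = 405
405 = (1,1,1,6)_7 → 1³ + 1³ + 1³ + 6³ = 219
219 = (4,3,2)_7 → 4³ + 3³ + 2³ = 99
99 = (2,0,1)_7 → 2³ + 0³ + 1³ = 9
9 = (1,2)_7 → 1³ + 2³ = 9  — 9 already appeared earlier.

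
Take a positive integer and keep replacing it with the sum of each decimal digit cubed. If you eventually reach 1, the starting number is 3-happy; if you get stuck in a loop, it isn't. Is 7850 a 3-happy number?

not 3-happy

7850 → 7³ + 8³ + 5³ + 0³ = 343 + 512 + 125 + 0 = 980
980 → 9³ + 8³ + 0³ = 729 + 512 + 0 = 1241
1241 → 1³ + 2³ + 4³ + 1³ = 1 + 8 + 64 + 1 = 74
74 → 7³ + 4³ = 343 + 64 = 407
407 → 4³ + 0³ + 7³ = 64 + 0 + 343 = 407  — 407 already seen; the sequence cycles without reaching 1.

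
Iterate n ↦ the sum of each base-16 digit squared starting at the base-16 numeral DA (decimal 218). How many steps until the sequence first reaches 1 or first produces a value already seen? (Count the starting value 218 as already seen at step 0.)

218 = (13,10)_16 → 13² + 10² = 269
269 = (1,0,13)_16 → 1² + 0² + 13² = 170
170 = (10,10)_16 → 10² + 10² = 200
200 = (12,8)_16 → 12² + 8² = 208
208 = (13,0)_16 → 13² + 0² = 169
169 = (10,9)_16 → 10² + 9² = 181
181 = (11,5)_16 → 11² + 5² = 146
146 = (9,2)_16 → 9² + 2² = 85
85 = (5,5)_16 → 5² + 5² = 50
50 = (3,2)_16 → 3² + 2² = 13
13 = (13)_16 → 13² = 169  — 169 repeats.
That took 11 steps.

11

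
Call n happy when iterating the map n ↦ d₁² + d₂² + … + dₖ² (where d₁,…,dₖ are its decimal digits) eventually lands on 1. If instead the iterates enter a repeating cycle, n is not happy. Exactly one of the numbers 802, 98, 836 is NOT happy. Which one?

98

802: 802 → 68 → 100 → 1  — reaches 1 (happy)
98: 98 → 145 → 42 → 20 → 4 → 16 → 37 → 58 → 89 → 145  — repeats 145 (not happy)
836: 836 → 109 → 82 → 68 → 100 → 1  — reaches 1 (happy)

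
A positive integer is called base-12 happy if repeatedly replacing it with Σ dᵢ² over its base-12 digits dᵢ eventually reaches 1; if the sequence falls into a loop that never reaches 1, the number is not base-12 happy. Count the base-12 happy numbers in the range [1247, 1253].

1

1247: 1247 → 234 → 86 → 53 → 41 → 34 → 104 → 128 → 164 → 66 → 61 → 26 → 8 → 64 → 41  — not base-12 happy
1248: 1248 → 128 → 164 → 66 → 61 → 26 → 8 → 64 → 41 → 34 → 104 → 128  — not base-12 happy
1249: 1249 → 129 → 181 → 11 → 121 → 101 → 89 → 74 → 40 → 25 → 5 → 25  — not base-12 happy
1250: 1250 → 132 → 121 → 101 → 89 → 74 → 40 → 25 → 5 → 25  — not base-12 happy
1251: 1251 → 137 → 146 → 5 → 25 → 5  — not base-12 happy
1252: 1252 → 144 → 1  — base-12 happy
1253: 1253 → 153 → 82 → 136 → 137 → 146 → 5 → 25 → 5  — not base-12 happy
base-12 happy: 1252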